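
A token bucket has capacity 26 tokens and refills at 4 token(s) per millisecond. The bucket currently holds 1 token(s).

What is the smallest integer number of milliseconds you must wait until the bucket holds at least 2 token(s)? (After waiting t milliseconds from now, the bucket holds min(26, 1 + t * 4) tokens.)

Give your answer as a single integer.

Need 1 + t * 4 >= 2, so t >= 1/4.
Smallest integer t = ceil(1/4) = 1.

Answer: 1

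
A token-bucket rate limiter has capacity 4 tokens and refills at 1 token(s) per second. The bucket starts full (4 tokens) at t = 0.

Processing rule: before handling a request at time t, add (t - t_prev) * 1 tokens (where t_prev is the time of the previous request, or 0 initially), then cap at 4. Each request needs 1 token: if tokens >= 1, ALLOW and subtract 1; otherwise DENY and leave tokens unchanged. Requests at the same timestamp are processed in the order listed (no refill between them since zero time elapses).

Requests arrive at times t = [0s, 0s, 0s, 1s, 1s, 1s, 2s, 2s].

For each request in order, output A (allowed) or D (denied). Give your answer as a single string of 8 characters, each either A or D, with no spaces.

Answer: AAAAADAD

Derivation:
Simulating step by step:
  req#1 t=0s: ALLOW
  req#2 t=0s: ALLOW
  req#3 t=0s: ALLOW
  req#4 t=1s: ALLOW
  req#5 t=1s: ALLOW
  req#6 t=1s: DENY
  req#7 t=2s: ALLOW
  req#8 t=2s: DENY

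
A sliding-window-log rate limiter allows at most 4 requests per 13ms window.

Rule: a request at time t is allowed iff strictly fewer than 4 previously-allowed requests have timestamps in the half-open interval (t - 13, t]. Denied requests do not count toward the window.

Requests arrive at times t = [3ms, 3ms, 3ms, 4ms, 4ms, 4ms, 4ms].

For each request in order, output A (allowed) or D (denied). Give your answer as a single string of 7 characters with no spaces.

Tracking allowed requests in the window:
  req#1 t=3ms: ALLOW
  req#2 t=3ms: ALLOW
  req#3 t=3ms: ALLOW
  req#4 t=4ms: ALLOW
  req#5 t=4ms: DENY
  req#6 t=4ms: DENY
  req#7 t=4ms: DENY

Answer: AAAADDD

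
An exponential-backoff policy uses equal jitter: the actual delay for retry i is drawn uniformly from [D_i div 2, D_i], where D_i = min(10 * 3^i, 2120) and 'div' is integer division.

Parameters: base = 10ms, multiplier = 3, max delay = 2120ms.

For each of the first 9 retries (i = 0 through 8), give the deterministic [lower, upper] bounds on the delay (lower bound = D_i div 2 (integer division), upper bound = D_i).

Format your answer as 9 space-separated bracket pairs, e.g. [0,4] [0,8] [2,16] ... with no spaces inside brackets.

Computing bounds per retry:
  i=0: D_i=min(10*3^0,2120)=10, bounds=[5,10]
  i=1: D_i=min(10*3^1,2120)=30, bounds=[15,30]
  i=2: D_i=min(10*3^2,2120)=90, bounds=[45,90]
  i=3: D_i=min(10*3^3,2120)=270, bounds=[135,270]
  i=4: D_i=min(10*3^4,2120)=810, bounds=[405,810]
  i=5: D_i=min(10*3^5,2120)=2120, bounds=[1060,2120]
  i=6: D_i=min(10*3^6,2120)=2120, bounds=[1060,2120]
  i=7: D_i=min(10*3^7,2120)=2120, bounds=[1060,2120]
  i=8: D_i=min(10*3^8,2120)=2120, bounds=[1060,2120]

Answer: [5,10] [15,30] [45,90] [135,270] [405,810] [1060,2120] [1060,2120] [1060,2120] [1060,2120]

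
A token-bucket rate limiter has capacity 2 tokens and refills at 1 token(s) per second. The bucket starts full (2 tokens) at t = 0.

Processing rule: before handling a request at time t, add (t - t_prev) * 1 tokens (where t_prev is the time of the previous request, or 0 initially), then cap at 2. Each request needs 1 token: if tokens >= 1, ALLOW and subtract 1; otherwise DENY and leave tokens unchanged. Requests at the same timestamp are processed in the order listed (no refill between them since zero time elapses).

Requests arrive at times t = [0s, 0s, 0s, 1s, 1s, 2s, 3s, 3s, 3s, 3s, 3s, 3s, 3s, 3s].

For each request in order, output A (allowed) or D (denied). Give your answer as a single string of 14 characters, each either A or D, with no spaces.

Answer: AADADAADDDDDDD

Derivation:
Simulating step by step:
  req#1 t=0s: ALLOW
  req#2 t=0s: ALLOW
  req#3 t=0s: DENY
  req#4 t=1s: ALLOW
  req#5 t=1s: DENY
  req#6 t=2s: ALLOW
  req#7 t=3s: ALLOW
  req#8 t=3s: DENY
  req#9 t=3s: DENY
  req#10 t=3s: DENY
  req#11 t=3s: DENY
  req#12 t=3s: DENY
  req#13 t=3s: DENY
  req#14 t=3s: DENY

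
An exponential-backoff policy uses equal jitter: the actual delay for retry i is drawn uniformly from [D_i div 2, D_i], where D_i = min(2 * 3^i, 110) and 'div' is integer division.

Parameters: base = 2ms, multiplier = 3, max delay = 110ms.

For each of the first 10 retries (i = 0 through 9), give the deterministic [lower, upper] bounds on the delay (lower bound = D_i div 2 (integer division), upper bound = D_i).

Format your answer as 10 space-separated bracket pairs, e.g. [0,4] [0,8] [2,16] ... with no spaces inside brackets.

Answer: [1,2] [3,6] [9,18] [27,54] [55,110] [55,110] [55,110] [55,110] [55,110] [55,110]

Derivation:
Computing bounds per retry:
  i=0: D_i=min(2*3^0,110)=2, bounds=[1,2]
  i=1: D_i=min(2*3^1,110)=6, bounds=[3,6]
  i=2: D_i=min(2*3^2,110)=18, bounds=[9,18]
  i=3: D_i=min(2*3^3,110)=54, bounds=[27,54]
  i=4: D_i=min(2*3^4,110)=110, bounds=[55,110]
  i=5: D_i=min(2*3^5,110)=110, bounds=[55,110]
  i=6: D_i=min(2*3^6,110)=110, bounds=[55,110]
  i=7: D_i=min(2*3^7,110)=110, bounds=[55,110]
  i=8: D_i=min(2*3^8,110)=110, bounds=[55,110]
  i=9: D_i=min(2*3^9,110)=110, bounds=[55,110]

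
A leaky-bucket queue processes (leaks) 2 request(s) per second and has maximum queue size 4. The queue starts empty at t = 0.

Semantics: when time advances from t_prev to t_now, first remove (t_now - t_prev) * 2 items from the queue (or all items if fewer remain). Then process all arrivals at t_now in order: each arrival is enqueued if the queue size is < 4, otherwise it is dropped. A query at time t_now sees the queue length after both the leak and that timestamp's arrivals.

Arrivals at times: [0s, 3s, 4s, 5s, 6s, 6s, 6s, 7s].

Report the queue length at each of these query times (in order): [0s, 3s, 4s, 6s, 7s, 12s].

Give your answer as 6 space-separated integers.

Answer: 1 1 1 3 2 0

Derivation:
Queue lengths at query times:
  query t=0s: backlog = 1
  query t=3s: backlog = 1
  query t=4s: backlog = 1
  query t=6s: backlog = 3
  query t=7s: backlog = 2
  query t=12s: backlog = 0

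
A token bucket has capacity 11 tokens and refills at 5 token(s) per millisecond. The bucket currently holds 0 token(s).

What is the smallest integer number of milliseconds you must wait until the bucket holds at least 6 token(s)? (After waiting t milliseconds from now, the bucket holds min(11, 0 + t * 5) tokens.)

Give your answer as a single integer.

Answer: 2

Derivation:
Need 0 + t * 5 >= 6, so t >= 6/5.
Smallest integer t = ceil(6/5) = 2.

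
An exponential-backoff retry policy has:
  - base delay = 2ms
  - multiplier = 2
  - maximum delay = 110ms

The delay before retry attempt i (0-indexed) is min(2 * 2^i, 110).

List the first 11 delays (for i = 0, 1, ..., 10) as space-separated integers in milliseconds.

Computing each delay:
  i=0: min(2*2^0, 110) = 2
  i=1: min(2*2^1, 110) = 4
  i=2: min(2*2^2, 110) = 8
  i=3: min(2*2^3, 110) = 16
  i=4: min(2*2^4, 110) = 32
  i=5: min(2*2^5, 110) = 64
  i=6: min(2*2^6, 110) = 110
  i=7: min(2*2^7, 110) = 110
  i=8: min(2*2^8, 110) = 110
  i=9: min(2*2^9, 110) = 110
  i=10: min(2*2^10, 110) = 110

Answer: 2 4 8 16 32 64 110 110 110 110 110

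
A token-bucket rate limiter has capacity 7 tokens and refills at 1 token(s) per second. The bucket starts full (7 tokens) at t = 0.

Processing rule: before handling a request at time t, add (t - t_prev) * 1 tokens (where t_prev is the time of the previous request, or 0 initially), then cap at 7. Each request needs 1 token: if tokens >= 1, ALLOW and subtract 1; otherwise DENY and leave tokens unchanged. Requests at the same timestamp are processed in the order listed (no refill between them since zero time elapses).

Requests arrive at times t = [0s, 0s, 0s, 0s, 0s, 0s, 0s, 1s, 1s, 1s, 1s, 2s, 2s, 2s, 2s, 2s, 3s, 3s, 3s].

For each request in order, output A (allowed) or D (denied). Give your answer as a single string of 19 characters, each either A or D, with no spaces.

Answer: AAAAAAAADDDADDDDADD

Derivation:
Simulating step by step:
  req#1 t=0s: ALLOW
  req#2 t=0s: ALLOW
  req#3 t=0s: ALLOW
  req#4 t=0s: ALLOW
  req#5 t=0s: ALLOW
  req#6 t=0s: ALLOW
  req#7 t=0s: ALLOW
  req#8 t=1s: ALLOW
  req#9 t=1s: DENY
  req#10 t=1s: DENY
  req#11 t=1s: DENY
  req#12 t=2s: ALLOW
  req#13 t=2s: DENY
  req#14 t=2s: DENY
  req#15 t=2s: DENY
  req#16 t=2s: DENY
  req#17 t=3s: ALLOW
  req#18 t=3s: DENY
  req#19 t=3s: DENY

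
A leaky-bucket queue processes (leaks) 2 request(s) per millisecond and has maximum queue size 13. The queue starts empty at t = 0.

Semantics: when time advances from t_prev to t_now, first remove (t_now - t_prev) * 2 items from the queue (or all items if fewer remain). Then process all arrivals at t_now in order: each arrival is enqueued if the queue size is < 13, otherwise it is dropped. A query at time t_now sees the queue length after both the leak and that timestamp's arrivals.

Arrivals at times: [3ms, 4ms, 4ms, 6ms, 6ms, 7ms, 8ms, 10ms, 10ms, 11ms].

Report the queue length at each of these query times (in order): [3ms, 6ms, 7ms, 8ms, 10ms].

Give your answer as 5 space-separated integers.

Answer: 1 2 1 1 2

Derivation:
Queue lengths at query times:
  query t=3ms: backlog = 1
  query t=6ms: backlog = 2
  query t=7ms: backlog = 1
  query t=8ms: backlog = 1
  query t=10ms: backlog = 2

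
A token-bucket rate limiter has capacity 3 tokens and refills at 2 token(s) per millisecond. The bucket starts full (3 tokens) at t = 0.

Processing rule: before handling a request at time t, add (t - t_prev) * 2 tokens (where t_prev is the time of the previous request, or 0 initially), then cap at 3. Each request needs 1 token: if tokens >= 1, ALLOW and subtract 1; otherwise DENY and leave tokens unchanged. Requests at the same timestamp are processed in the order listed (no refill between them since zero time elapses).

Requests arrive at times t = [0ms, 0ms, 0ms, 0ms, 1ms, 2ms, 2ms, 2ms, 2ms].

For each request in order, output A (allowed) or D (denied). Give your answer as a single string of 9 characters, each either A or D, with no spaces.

Simulating step by step:
  req#1 t=0ms: ALLOW
  req#2 t=0ms: ALLOW
  req#3 t=0ms: ALLOW
  req#4 t=0ms: DENY
  req#5 t=1ms: ALLOW
  req#6 t=2ms: ALLOW
  req#7 t=2ms: ALLOW
  req#8 t=2ms: ALLOW
  req#9 t=2ms: DENY

Answer: AAADAAAAD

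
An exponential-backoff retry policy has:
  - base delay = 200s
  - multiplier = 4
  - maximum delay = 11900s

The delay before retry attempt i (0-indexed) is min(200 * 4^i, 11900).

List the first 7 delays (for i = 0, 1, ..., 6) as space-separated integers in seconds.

Answer: 200 800 3200 11900 11900 11900 11900

Derivation:
Computing each delay:
  i=0: min(200*4^0, 11900) = 200
  i=1: min(200*4^1, 11900) = 800
  i=2: min(200*4^2, 11900) = 3200
  i=3: min(200*4^3, 11900) = 11900
  i=4: min(200*4^4, 11900) = 11900
  i=5: min(200*4^5, 11900) = 11900
  i=6: min(200*4^6, 11900) = 11900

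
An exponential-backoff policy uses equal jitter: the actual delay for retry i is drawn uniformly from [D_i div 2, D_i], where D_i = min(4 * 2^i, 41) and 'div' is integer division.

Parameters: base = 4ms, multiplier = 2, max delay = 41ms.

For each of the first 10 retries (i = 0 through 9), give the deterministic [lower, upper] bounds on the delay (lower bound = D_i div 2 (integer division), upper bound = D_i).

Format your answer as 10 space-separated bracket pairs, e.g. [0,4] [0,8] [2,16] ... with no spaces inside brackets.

Computing bounds per retry:
  i=0: D_i=min(4*2^0,41)=4, bounds=[2,4]
  i=1: D_i=min(4*2^1,41)=8, bounds=[4,8]
  i=2: D_i=min(4*2^2,41)=16, bounds=[8,16]
  i=3: D_i=min(4*2^3,41)=32, bounds=[16,32]
  i=4: D_i=min(4*2^4,41)=41, bounds=[20,41]
  i=5: D_i=min(4*2^5,41)=41, bounds=[20,41]
  i=6: D_i=min(4*2^6,41)=41, bounds=[20,41]
  i=7: D_i=min(4*2^7,41)=41, bounds=[20,41]
  i=8: D_i=min(4*2^8,41)=41, bounds=[20,41]
  i=9: D_i=min(4*2^9,41)=41, bounds=[20,41]

Answer: [2,4] [4,8] [8,16] [16,32] [20,41] [20,41] [20,41] [20,41] [20,41] [20,41]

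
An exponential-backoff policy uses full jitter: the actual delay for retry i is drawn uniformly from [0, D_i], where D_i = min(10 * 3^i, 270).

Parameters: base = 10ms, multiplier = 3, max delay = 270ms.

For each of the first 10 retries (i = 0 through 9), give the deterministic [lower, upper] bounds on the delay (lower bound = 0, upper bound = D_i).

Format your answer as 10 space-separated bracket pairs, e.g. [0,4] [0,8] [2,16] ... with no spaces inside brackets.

Answer: [0,10] [0,30] [0,90] [0,270] [0,270] [0,270] [0,270] [0,270] [0,270] [0,270]

Derivation:
Computing bounds per retry:
  i=0: D_i=min(10*3^0,270)=10, bounds=[0,10]
  i=1: D_i=min(10*3^1,270)=30, bounds=[0,30]
  i=2: D_i=min(10*3^2,270)=90, bounds=[0,90]
  i=3: D_i=min(10*3^3,270)=270, bounds=[0,270]
  i=4: D_i=min(10*3^4,270)=270, bounds=[0,270]
  i=5: D_i=min(10*3^5,270)=270, bounds=[0,270]
  i=6: D_i=min(10*3^6,270)=270, bounds=[0,270]
  i=7: D_i=min(10*3^7,270)=270, bounds=[0,270]
  i=8: D_i=min(10*3^8,270)=270, bounds=[0,270]
  i=9: D_i=min(10*3^9,270)=270, bounds=[0,270]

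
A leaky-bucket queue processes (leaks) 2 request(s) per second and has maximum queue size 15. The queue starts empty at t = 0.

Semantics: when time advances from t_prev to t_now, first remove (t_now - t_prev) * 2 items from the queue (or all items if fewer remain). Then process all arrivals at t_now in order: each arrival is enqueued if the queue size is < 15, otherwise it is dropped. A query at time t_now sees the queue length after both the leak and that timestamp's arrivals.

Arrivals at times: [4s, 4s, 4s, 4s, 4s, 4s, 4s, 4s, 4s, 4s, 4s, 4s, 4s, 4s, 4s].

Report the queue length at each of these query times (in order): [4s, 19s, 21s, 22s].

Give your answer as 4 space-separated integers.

Answer: 15 0 0 0

Derivation:
Queue lengths at query times:
  query t=4s: backlog = 15
  query t=19s: backlog = 0
  query t=21s: backlog = 0
  query t=22s: backlog = 0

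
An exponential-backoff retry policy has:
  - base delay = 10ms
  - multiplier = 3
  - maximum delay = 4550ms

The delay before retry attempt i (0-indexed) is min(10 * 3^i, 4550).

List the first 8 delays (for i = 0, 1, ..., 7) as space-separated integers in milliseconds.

Answer: 10 30 90 270 810 2430 4550 4550

Derivation:
Computing each delay:
  i=0: min(10*3^0, 4550) = 10
  i=1: min(10*3^1, 4550) = 30
  i=2: min(10*3^2, 4550) = 90
  i=3: min(10*3^3, 4550) = 270
  i=4: min(10*3^4, 4550) = 810
  i=5: min(10*3^5, 4550) = 2430
  i=6: min(10*3^6, 4550) = 4550
  i=7: min(10*3^7, 4550) = 4550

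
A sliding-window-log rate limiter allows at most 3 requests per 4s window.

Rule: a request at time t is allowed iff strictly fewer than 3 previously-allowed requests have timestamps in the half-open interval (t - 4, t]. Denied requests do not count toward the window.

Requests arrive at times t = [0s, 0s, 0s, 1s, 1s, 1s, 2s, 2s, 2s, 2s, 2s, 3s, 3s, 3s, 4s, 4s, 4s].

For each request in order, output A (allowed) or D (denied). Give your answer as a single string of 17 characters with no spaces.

Answer: AAADDDDDDDDDDDAAA

Derivation:
Tracking allowed requests in the window:
  req#1 t=0s: ALLOW
  req#2 t=0s: ALLOW
  req#3 t=0s: ALLOW
  req#4 t=1s: DENY
  req#5 t=1s: DENY
  req#6 t=1s: DENY
  req#7 t=2s: DENY
  req#8 t=2s: DENY
  req#9 t=2s: DENY
  req#10 t=2s: DENY
  req#11 t=2s: DENY
  req#12 t=3s: DENY
  req#13 t=3s: DENY
  req#14 t=3s: DENY
  req#15 t=4s: ALLOW
  req#16 t=4s: ALLOW
  req#17 t=4s: ALLOW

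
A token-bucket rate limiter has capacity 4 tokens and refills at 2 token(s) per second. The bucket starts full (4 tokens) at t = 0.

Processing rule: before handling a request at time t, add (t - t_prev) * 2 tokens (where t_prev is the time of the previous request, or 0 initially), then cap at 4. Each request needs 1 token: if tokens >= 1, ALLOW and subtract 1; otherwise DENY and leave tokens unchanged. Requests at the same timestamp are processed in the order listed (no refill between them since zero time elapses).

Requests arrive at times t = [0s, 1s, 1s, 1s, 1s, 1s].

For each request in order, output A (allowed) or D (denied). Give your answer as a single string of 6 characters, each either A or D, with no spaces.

Simulating step by step:
  req#1 t=0s: ALLOW
  req#2 t=1s: ALLOW
  req#3 t=1s: ALLOW
  req#4 t=1s: ALLOW
  req#5 t=1s: ALLOW
  req#6 t=1s: DENY

Answer: AAAAAD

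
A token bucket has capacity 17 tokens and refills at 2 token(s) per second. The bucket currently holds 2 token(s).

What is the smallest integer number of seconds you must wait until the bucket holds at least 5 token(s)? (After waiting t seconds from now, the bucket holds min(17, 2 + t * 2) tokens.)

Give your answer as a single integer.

Need 2 + t * 2 >= 5, so t >= 3/2.
Smallest integer t = ceil(3/2) = 2.

Answer: 2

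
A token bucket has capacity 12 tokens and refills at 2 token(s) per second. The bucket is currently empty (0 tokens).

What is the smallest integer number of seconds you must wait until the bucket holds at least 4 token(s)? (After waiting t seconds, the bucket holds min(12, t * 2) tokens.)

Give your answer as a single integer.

Need t * 2 >= 4, so t >= 4/2.
Smallest integer t = ceil(4/2) = 2.

Answer: 2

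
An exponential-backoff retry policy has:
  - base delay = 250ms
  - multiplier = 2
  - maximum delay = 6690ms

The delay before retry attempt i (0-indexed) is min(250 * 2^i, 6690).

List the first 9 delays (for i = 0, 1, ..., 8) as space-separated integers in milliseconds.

Answer: 250 500 1000 2000 4000 6690 6690 6690 6690

Derivation:
Computing each delay:
  i=0: min(250*2^0, 6690) = 250
  i=1: min(250*2^1, 6690) = 500
  i=2: min(250*2^2, 6690) = 1000
  i=3: min(250*2^3, 6690) = 2000
  i=4: min(250*2^4, 6690) = 4000
  i=5: min(250*2^5, 6690) = 6690
  i=6: min(250*2^6, 6690) = 6690
  i=7: min(250*2^7, 6690) = 6690
  i=8: min(250*2^8, 6690) = 6690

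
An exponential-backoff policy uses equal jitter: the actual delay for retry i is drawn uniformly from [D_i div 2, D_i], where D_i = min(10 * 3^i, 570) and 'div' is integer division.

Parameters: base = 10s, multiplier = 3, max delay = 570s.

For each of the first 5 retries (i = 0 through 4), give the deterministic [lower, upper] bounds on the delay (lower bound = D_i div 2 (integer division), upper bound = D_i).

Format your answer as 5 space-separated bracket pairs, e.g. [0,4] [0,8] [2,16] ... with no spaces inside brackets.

Answer: [5,10] [15,30] [45,90] [135,270] [285,570]

Derivation:
Computing bounds per retry:
  i=0: D_i=min(10*3^0,570)=10, bounds=[5,10]
  i=1: D_i=min(10*3^1,570)=30, bounds=[15,30]
  i=2: D_i=min(10*3^2,570)=90, bounds=[45,90]
  i=3: D_i=min(10*3^3,570)=270, bounds=[135,270]
  i=4: D_i=min(10*3^4,570)=570, bounds=[285,570]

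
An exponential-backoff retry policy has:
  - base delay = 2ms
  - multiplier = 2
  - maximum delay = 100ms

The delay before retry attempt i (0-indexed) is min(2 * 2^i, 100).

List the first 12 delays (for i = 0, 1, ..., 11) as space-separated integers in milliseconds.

Answer: 2 4 8 16 32 64 100 100 100 100 100 100

Derivation:
Computing each delay:
  i=0: min(2*2^0, 100) = 2
  i=1: min(2*2^1, 100) = 4
  i=2: min(2*2^2, 100) = 8
  i=3: min(2*2^3, 100) = 16
  i=4: min(2*2^4, 100) = 32
  i=5: min(2*2^5, 100) = 64
  i=6: min(2*2^6, 100) = 100
  i=7: min(2*2^7, 100) = 100
  i=8: min(2*2^8, 100) = 100
  i=9: min(2*2^9, 100) = 100
  i=10: min(2*2^10, 100) = 100
  i=11: min(2*2^11, 100) = 100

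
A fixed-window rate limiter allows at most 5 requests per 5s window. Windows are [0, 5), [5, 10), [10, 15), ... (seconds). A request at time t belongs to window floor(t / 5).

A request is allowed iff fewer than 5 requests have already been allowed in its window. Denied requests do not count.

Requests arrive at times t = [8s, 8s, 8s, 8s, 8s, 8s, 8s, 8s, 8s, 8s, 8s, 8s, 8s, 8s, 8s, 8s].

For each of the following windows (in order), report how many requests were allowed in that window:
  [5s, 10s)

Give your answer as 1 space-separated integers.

Answer: 5

Derivation:
Processing requests:
  req#1 t=8s (window 1): ALLOW
  req#2 t=8s (window 1): ALLOW
  req#3 t=8s (window 1): ALLOW
  req#4 t=8s (window 1): ALLOW
  req#5 t=8s (window 1): ALLOW
  req#6 t=8s (window 1): DENY
  req#7 t=8s (window 1): DENY
  req#8 t=8s (window 1): DENY
  req#9 t=8s (window 1): DENY
  req#10 t=8s (window 1): DENY
  req#11 t=8s (window 1): DENY
  req#12 t=8s (window 1): DENY
  req#13 t=8s (window 1): DENY
  req#14 t=8s (window 1): DENY
  req#15 t=8s (window 1): DENY
  req#16 t=8s (window 1): DENY

Allowed counts by window: 5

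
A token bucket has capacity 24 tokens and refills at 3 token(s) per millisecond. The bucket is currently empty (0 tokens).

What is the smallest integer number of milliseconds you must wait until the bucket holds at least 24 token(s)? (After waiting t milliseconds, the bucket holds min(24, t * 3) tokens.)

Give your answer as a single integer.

Answer: 8

Derivation:
Need t * 3 >= 24, so t >= 24/3.
Smallest integer t = ceil(24/3) = 8.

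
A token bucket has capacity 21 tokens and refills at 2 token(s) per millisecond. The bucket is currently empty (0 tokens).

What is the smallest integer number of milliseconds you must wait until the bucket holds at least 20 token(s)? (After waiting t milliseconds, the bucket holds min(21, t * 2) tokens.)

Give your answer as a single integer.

Need t * 2 >= 20, so t >= 20/2.
Smallest integer t = ceil(20/2) = 10.

Answer: 10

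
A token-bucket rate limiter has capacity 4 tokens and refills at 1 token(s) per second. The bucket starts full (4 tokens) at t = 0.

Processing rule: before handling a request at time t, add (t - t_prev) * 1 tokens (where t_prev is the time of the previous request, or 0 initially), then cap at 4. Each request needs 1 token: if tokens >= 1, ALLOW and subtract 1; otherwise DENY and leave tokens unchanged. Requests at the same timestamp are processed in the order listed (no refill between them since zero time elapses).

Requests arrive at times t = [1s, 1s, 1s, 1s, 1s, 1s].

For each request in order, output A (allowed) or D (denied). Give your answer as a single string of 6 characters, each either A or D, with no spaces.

Answer: AAAADD

Derivation:
Simulating step by step:
  req#1 t=1s: ALLOW
  req#2 t=1s: ALLOW
  req#3 t=1s: ALLOW
  req#4 t=1s: ALLOW
  req#5 t=1s: DENY
  req#6 t=1s: DENY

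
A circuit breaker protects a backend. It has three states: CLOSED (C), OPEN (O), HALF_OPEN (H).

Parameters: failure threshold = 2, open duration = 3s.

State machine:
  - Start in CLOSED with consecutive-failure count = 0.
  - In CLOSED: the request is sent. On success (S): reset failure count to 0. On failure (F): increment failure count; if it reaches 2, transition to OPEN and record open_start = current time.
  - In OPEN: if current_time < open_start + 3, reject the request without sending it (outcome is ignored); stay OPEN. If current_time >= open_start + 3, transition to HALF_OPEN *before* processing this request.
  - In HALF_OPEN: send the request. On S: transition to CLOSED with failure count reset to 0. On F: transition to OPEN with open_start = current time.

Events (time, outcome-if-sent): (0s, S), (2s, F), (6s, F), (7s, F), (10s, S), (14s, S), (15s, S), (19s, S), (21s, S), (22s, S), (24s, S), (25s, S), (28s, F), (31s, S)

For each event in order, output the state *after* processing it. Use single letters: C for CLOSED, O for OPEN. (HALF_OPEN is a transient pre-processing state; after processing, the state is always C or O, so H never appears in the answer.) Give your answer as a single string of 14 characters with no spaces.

State after each event:
  event#1 t=0s outcome=S: state=CLOSED
  event#2 t=2s outcome=F: state=CLOSED
  event#3 t=6s outcome=F: state=OPEN
  event#4 t=7s outcome=F: state=OPEN
  event#5 t=10s outcome=S: state=CLOSED
  event#6 t=14s outcome=S: state=CLOSED
  event#7 t=15s outcome=S: state=CLOSED
  event#8 t=19s outcome=S: state=CLOSED
  event#9 t=21s outcome=S: state=CLOSED
  event#10 t=22s outcome=S: state=CLOSED
  event#11 t=24s outcome=S: state=CLOSED
  event#12 t=25s outcome=S: state=CLOSED
  event#13 t=28s outcome=F: state=CLOSED
  event#14 t=31s outcome=S: state=CLOSED

Answer: CCOOCCCCCCCCCC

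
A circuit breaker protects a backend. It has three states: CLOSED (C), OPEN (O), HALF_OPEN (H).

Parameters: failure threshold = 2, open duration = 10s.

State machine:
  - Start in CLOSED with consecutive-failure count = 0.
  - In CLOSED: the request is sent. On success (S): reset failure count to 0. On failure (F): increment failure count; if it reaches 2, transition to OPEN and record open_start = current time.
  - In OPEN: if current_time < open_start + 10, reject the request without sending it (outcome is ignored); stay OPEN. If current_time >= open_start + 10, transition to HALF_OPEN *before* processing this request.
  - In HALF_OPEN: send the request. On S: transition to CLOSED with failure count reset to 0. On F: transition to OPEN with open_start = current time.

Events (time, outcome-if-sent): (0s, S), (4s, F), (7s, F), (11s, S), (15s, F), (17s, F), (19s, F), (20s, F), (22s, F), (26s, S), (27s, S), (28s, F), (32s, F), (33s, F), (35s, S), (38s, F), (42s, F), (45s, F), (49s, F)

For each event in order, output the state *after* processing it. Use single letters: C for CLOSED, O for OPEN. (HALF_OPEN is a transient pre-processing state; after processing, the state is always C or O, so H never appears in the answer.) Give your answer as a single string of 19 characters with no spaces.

State after each event:
  event#1 t=0s outcome=S: state=CLOSED
  event#2 t=4s outcome=F: state=CLOSED
  event#3 t=7s outcome=F: state=OPEN
  event#4 t=11s outcome=S: state=OPEN
  event#5 t=15s outcome=F: state=OPEN
  event#6 t=17s outcome=F: state=OPEN
  event#7 t=19s outcome=F: state=OPEN
  event#8 t=20s outcome=F: state=OPEN
  event#9 t=22s outcome=F: state=OPEN
  event#10 t=26s outcome=S: state=OPEN
  event#11 t=27s outcome=S: state=CLOSED
  event#12 t=28s outcome=F: state=CLOSED
  event#13 t=32s outcome=F: state=OPEN
  event#14 t=33s outcome=F: state=OPEN
  event#15 t=35s outcome=S: state=OPEN
  event#16 t=38s outcome=F: state=OPEN
  event#17 t=42s outcome=F: state=OPEN
  event#18 t=45s outcome=F: state=OPEN
  event#19 t=49s outcome=F: state=OPEN

Answer: CCOOOOOOOOCCOOOOOOO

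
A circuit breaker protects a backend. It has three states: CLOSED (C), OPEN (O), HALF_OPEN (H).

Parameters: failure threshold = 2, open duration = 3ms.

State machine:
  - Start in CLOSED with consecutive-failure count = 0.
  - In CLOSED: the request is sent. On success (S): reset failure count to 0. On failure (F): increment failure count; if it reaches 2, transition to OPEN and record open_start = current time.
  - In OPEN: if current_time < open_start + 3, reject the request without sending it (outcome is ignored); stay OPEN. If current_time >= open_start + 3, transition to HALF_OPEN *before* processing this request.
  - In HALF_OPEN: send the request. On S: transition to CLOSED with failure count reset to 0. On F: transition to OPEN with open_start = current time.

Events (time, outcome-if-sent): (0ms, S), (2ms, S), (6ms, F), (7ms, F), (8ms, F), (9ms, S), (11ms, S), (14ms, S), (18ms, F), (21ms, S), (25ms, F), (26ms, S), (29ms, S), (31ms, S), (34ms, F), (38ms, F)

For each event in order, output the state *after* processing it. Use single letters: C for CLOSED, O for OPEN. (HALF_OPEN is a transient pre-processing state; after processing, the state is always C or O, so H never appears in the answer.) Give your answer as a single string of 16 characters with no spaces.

Answer: CCCOOOCCCCCCCCCO

Derivation:
State after each event:
  event#1 t=0ms outcome=S: state=CLOSED
  event#2 t=2ms outcome=S: state=CLOSED
  event#3 t=6ms outcome=F: state=CLOSED
  event#4 t=7ms outcome=F: state=OPEN
  event#5 t=8ms outcome=F: state=OPEN
  event#6 t=9ms outcome=S: state=OPEN
  event#7 t=11ms outcome=S: state=CLOSED
  event#8 t=14ms outcome=S: state=CLOSED
  event#9 t=18ms outcome=F: state=CLOSED
  event#10 t=21ms outcome=S: state=CLOSED
  event#11 t=25ms outcome=F: state=CLOSED
  event#12 t=26ms outcome=S: state=CLOSED
  event#13 t=29ms outcome=S: state=CLOSED
  event#14 t=31ms outcome=S: state=CLOSED
  event#15 t=34ms outcome=F: state=CLOSED
  event#16 t=38ms outcome=F: state=OPEN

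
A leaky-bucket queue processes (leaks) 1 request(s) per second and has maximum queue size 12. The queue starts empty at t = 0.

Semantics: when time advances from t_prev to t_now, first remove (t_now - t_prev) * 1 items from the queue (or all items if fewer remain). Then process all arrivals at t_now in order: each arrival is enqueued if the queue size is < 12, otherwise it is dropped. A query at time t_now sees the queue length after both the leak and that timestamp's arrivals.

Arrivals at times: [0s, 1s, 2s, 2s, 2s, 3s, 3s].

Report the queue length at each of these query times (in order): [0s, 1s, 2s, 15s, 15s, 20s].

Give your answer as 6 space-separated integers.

Queue lengths at query times:
  query t=0s: backlog = 1
  query t=1s: backlog = 1
  query t=2s: backlog = 3
  query t=15s: backlog = 0
  query t=15s: backlog = 0
  query t=20s: backlog = 0

Answer: 1 1 3 0 0 0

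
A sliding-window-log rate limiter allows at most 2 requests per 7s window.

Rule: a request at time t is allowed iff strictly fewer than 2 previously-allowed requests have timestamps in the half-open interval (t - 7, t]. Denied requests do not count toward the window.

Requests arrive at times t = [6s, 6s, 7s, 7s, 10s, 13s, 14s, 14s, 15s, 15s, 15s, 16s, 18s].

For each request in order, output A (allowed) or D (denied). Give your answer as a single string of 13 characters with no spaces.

Answer: AADDDAADDDDDD

Derivation:
Tracking allowed requests in the window:
  req#1 t=6s: ALLOW
  req#2 t=6s: ALLOW
  req#3 t=7s: DENY
  req#4 t=7s: DENY
  req#5 t=10s: DENY
  req#6 t=13s: ALLOW
  req#7 t=14s: ALLOW
  req#8 t=14s: DENY
  req#9 t=15s: DENY
  req#10 t=15s: DENY
  req#11 t=15s: DENY
  req#12 t=16s: DENY
  req#13 t=18s: DENY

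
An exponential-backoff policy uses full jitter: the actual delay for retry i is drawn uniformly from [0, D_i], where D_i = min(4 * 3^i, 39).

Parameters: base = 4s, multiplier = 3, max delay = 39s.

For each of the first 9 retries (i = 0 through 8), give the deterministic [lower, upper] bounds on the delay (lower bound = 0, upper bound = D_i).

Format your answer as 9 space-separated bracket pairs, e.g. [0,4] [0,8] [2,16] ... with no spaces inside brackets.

Computing bounds per retry:
  i=0: D_i=min(4*3^0,39)=4, bounds=[0,4]
  i=1: D_i=min(4*3^1,39)=12, bounds=[0,12]
  i=2: D_i=min(4*3^2,39)=36, bounds=[0,36]
  i=3: D_i=min(4*3^3,39)=39, bounds=[0,39]
  i=4: D_i=min(4*3^4,39)=39, bounds=[0,39]
  i=5: D_i=min(4*3^5,39)=39, bounds=[0,39]
  i=6: D_i=min(4*3^6,39)=39, bounds=[0,39]
  i=7: D_i=min(4*3^7,39)=39, bounds=[0,39]
  i=8: D_i=min(4*3^8,39)=39, bounds=[0,39]

Answer: [0,4] [0,12] [0,36] [0,39] [0,39] [0,39] [0,39] [0,39] [0,39]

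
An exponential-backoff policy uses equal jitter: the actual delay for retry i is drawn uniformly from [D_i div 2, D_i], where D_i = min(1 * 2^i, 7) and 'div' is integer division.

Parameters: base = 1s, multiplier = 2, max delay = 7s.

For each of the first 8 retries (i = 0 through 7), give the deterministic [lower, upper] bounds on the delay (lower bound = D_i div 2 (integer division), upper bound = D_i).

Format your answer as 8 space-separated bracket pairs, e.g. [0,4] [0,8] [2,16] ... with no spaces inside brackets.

Computing bounds per retry:
  i=0: D_i=min(1*2^0,7)=1, bounds=[0,1]
  i=1: D_i=min(1*2^1,7)=2, bounds=[1,2]
  i=2: D_i=min(1*2^2,7)=4, bounds=[2,4]
  i=3: D_i=min(1*2^3,7)=7, bounds=[3,7]
  i=4: D_i=min(1*2^4,7)=7, bounds=[3,7]
  i=5: D_i=min(1*2^5,7)=7, bounds=[3,7]
  i=6: D_i=min(1*2^6,7)=7, bounds=[3,7]
  i=7: D_i=min(1*2^7,7)=7, bounds=[3,7]

Answer: [0,1] [1,2] [2,4] [3,7] [3,7] [3,7] [3,7] [3,7]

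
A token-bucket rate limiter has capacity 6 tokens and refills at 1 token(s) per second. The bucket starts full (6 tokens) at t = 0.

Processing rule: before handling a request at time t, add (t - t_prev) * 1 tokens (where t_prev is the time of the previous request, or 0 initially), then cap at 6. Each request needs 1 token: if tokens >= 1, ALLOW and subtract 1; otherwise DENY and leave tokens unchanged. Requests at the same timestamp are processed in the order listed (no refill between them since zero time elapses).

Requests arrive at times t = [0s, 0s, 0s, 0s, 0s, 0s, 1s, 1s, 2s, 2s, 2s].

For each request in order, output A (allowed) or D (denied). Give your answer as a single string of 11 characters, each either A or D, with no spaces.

Answer: AAAAAAADADD

Derivation:
Simulating step by step:
  req#1 t=0s: ALLOW
  req#2 t=0s: ALLOW
  req#3 t=0s: ALLOW
  req#4 t=0s: ALLOW
  req#5 t=0s: ALLOW
  req#6 t=0s: ALLOW
  req#7 t=1s: ALLOW
  req#8 t=1s: DENY
  req#9 t=2s: ALLOW
  req#10 t=2s: DENY
  req#11 t=2s: DENY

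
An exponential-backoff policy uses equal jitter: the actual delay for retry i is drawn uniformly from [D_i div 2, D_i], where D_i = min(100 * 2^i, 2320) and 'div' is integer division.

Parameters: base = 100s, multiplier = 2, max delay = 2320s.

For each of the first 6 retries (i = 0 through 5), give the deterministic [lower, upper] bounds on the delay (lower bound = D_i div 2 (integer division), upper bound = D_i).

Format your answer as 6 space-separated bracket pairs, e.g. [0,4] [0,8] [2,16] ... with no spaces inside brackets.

Computing bounds per retry:
  i=0: D_i=min(100*2^0,2320)=100, bounds=[50,100]
  i=1: D_i=min(100*2^1,2320)=200, bounds=[100,200]
  i=2: D_i=min(100*2^2,2320)=400, bounds=[200,400]
  i=3: D_i=min(100*2^3,2320)=800, bounds=[400,800]
  i=4: D_i=min(100*2^4,2320)=1600, bounds=[800,1600]
  i=5: D_i=min(100*2^5,2320)=2320, bounds=[1160,2320]

Answer: [50,100] [100,200] [200,400] [400,800] [800,1600] [1160,2320]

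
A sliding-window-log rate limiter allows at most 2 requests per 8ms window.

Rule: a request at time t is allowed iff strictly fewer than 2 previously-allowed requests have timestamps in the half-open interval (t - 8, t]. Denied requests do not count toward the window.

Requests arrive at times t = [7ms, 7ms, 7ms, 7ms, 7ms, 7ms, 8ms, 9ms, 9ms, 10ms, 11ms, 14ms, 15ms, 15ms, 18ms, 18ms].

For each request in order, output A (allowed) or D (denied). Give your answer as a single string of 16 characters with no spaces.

Tracking allowed requests in the window:
  req#1 t=7ms: ALLOW
  req#2 t=7ms: ALLOW
  req#3 t=7ms: DENY
  req#4 t=7ms: DENY
  req#5 t=7ms: DENY
  req#6 t=7ms: DENY
  req#7 t=8ms: DENY
  req#8 t=9ms: DENY
  req#9 t=9ms: DENY
  req#10 t=10ms: DENY
  req#11 t=11ms: DENY
  req#12 t=14ms: DENY
  req#13 t=15ms: ALLOW
  req#14 t=15ms: ALLOW
  req#15 t=18ms: DENY
  req#16 t=18ms: DENY

Answer: AADDDDDDDDDDAADD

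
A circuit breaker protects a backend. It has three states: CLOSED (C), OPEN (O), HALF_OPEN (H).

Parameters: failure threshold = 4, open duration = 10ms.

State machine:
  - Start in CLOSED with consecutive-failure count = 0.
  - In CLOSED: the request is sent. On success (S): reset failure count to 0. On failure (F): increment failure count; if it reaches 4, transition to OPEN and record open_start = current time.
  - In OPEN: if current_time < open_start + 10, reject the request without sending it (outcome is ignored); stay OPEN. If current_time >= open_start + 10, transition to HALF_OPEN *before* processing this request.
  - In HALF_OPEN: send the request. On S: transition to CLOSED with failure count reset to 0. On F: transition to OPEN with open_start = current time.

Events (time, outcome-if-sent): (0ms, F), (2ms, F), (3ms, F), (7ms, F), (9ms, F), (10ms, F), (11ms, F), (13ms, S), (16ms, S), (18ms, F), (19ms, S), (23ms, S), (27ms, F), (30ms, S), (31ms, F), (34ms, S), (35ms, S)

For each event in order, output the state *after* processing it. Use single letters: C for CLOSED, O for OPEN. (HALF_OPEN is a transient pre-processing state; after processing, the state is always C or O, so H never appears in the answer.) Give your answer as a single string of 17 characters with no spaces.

State after each event:
  event#1 t=0ms outcome=F: state=CLOSED
  event#2 t=2ms outcome=F: state=CLOSED
  event#3 t=3ms outcome=F: state=CLOSED
  event#4 t=7ms outcome=F: state=OPEN
  event#5 t=9ms outcome=F: state=OPEN
  event#6 t=10ms outcome=F: state=OPEN
  event#7 t=11ms outcome=F: state=OPEN
  event#8 t=13ms outcome=S: state=OPEN
  event#9 t=16ms outcome=S: state=OPEN
  event#10 t=18ms outcome=F: state=OPEN
  event#11 t=19ms outcome=S: state=OPEN
  event#12 t=23ms outcome=S: state=OPEN
  event#13 t=27ms outcome=F: state=OPEN
  event#14 t=30ms outcome=S: state=CLOSED
  event#15 t=31ms outcome=F: state=CLOSED
  event#16 t=34ms outcome=S: state=CLOSED
  event#17 t=35ms outcome=S: state=CLOSED

Answer: CCCOOOOOOOOOOCCCC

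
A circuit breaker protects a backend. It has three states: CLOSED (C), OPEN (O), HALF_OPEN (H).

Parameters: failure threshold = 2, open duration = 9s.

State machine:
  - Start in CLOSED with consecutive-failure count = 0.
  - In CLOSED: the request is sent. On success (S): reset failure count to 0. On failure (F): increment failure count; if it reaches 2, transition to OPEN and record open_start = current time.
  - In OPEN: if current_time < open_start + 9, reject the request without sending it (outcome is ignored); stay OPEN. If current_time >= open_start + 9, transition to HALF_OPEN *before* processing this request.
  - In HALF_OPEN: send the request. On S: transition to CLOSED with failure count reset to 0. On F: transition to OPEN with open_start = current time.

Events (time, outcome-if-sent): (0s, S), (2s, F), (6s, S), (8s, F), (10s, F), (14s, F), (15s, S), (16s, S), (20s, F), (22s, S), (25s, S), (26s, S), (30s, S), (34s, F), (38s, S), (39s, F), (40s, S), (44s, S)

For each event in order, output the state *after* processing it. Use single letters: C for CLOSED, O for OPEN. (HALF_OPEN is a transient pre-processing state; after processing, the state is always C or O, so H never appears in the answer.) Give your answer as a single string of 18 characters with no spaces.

Answer: CCCCOOOOOOOOCCCCCC

Derivation:
State after each event:
  event#1 t=0s outcome=S: state=CLOSED
  event#2 t=2s outcome=F: state=CLOSED
  event#3 t=6s outcome=S: state=CLOSED
  event#4 t=8s outcome=F: state=CLOSED
  event#5 t=10s outcome=F: state=OPEN
  event#6 t=14s outcome=F: state=OPEN
  event#7 t=15s outcome=S: state=OPEN
  event#8 t=16s outcome=S: state=OPEN
  event#9 t=20s outcome=F: state=OPEN
  event#10 t=22s outcome=S: state=OPEN
  event#11 t=25s outcome=S: state=OPEN
  event#12 t=26s outcome=S: state=OPEN
  event#13 t=30s outcome=S: state=CLOSED
  event#14 t=34s outcome=F: state=CLOSED
  event#15 t=38s outcome=S: state=CLOSED
  event#16 t=39s outcome=F: state=CLOSED
  event#17 t=40s outcome=S: state=CLOSED
  event#18 t=44s outcome=S: state=CLOSED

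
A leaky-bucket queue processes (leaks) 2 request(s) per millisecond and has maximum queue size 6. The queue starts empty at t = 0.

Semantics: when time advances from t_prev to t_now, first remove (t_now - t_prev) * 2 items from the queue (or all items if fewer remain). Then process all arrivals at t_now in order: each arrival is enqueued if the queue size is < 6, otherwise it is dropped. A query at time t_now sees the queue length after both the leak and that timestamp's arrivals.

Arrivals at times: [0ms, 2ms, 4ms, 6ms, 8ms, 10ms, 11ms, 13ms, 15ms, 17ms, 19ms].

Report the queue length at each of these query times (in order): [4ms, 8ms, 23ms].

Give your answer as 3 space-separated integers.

Answer: 1 1 0

Derivation:
Queue lengths at query times:
  query t=4ms: backlog = 1
  query t=8ms: backlog = 1
  query t=23ms: backlog = 0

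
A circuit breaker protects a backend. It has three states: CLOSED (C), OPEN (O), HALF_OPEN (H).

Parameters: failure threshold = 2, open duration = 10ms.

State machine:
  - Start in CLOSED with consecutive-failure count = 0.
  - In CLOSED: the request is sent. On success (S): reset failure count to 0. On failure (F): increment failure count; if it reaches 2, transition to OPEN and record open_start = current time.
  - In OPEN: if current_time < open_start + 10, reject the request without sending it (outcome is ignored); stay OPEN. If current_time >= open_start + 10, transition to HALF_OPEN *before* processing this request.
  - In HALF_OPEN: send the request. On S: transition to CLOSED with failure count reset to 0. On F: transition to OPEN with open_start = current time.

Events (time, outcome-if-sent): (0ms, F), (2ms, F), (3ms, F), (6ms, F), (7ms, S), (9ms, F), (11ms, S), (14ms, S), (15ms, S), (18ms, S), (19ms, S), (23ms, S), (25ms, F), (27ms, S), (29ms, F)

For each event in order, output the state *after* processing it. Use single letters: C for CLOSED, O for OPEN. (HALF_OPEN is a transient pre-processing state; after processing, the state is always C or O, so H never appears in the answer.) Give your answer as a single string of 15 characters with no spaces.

State after each event:
  event#1 t=0ms outcome=F: state=CLOSED
  event#2 t=2ms outcome=F: state=OPEN
  event#3 t=3ms outcome=F: state=OPEN
  event#4 t=6ms outcome=F: state=OPEN
  event#5 t=7ms outcome=S: state=OPEN
  event#6 t=9ms outcome=F: state=OPEN
  event#7 t=11ms outcome=S: state=OPEN
  event#8 t=14ms outcome=S: state=CLOSED
  event#9 t=15ms outcome=S: state=CLOSED
  event#10 t=18ms outcome=S: state=CLOSED
  event#11 t=19ms outcome=S: state=CLOSED
  event#12 t=23ms outcome=S: state=CLOSED
  event#13 t=25ms outcome=F: state=CLOSED
  event#14 t=27ms outcome=S: state=CLOSED
  event#15 t=29ms outcome=F: state=CLOSED

Answer: COOOOOOCCCCCCCC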